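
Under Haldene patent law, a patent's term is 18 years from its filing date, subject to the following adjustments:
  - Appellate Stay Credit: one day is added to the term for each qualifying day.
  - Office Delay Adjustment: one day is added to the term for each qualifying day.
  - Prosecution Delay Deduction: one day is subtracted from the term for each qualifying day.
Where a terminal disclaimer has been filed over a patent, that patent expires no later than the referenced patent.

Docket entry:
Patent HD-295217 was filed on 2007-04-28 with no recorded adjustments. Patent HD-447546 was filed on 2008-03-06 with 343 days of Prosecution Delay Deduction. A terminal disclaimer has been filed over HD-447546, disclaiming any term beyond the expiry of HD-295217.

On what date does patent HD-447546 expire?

Natural term of HD-447546:
  Base: filing + 18 years → 6 March 2026.
  Prosecution Delay Deduction: −343 days → 28 March 2025.
Expiry of referenced patent HD-295217:
  Base: filing + 18 years → 28 April 2025.
Terminal disclaimer: HD-447546 expires on the earlier of 28 March 2025 and 28 April 2025.

2025-03-28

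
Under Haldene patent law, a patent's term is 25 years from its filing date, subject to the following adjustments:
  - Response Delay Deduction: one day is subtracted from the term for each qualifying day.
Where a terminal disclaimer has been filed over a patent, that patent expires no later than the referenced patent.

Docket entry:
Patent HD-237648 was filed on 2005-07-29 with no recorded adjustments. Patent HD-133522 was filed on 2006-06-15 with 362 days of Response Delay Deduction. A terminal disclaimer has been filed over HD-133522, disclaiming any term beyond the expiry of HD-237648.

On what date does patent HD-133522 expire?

Natural term of HD-133522:
  Base: filing + 25 years → 15 June 2031.
  Response Delay Deduction: −362 days → 18 June 2030.
Expiry of referenced patent HD-237648:
  Base: filing + 25 years → 29 July 2030.
Terminal disclaimer: HD-133522 expires on the earlier of 18 June 2030 and 29 July 2030.

June 18, 2030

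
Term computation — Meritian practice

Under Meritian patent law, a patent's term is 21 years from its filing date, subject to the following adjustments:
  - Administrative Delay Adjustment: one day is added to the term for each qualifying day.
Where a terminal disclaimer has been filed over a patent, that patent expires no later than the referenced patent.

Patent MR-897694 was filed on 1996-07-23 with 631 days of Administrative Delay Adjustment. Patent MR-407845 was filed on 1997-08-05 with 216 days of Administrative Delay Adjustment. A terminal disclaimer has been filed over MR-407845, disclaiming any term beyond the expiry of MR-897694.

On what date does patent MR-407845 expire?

Natural term of MR-407845:
  Base: filing + 21 years → 5 August 2018.
  Administrative Delay Adjustment: +216 days → 9 March 2019.
Expiry of referenced patent MR-897694:
  Base: filing + 21 years → 23 July 2017.
  Administrative Delay Adjustment: +631 days → 15 April 2019.
Terminal disclaimer: MR-407845 expires on the earlier of 9 March 2019 and 15 April 2019.

2019-03-09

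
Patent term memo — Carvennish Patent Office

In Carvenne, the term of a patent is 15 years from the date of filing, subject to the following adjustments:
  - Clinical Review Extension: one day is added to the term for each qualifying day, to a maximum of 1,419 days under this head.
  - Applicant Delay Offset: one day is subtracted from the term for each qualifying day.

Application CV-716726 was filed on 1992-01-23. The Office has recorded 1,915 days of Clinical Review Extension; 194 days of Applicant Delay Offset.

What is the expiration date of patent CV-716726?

Base term: filing date + 15 years → 23 January 2007.
Clinical Review Extension: 1915 days claimed exceeds the 1419-day cap, so +1419 days → 12 December 2010.
Applicant Delay Offset: −194 days → 1 June 2010.

2010-06-01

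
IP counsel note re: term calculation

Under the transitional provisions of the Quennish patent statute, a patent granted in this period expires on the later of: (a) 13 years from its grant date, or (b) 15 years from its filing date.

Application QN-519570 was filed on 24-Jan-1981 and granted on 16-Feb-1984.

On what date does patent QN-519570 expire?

(a) grant + 13 years → 16 February 1997.
(b) filing + 15 years → 24 January 1996.
Later of the two: 16 February 1997.

1997-02-16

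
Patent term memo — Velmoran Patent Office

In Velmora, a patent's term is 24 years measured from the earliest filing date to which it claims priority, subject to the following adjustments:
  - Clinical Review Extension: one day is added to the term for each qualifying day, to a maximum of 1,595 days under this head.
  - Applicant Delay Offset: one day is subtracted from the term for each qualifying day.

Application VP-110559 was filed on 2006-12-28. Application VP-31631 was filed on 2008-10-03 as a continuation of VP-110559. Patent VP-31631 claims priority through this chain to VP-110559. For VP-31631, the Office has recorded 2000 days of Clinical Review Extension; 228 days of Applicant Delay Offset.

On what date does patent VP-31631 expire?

2034-09-25

Earliest priority filing: 28 December 2006.
Base term: 28 December 2006 + 24 years → 28 December 2030.
Clinical Review Extension: 2000 days claimed exceeds the 1595-day cap, so +1595 days → 11 May 2035.
Applicant Delay Offset: −228 days → 25 September 2034.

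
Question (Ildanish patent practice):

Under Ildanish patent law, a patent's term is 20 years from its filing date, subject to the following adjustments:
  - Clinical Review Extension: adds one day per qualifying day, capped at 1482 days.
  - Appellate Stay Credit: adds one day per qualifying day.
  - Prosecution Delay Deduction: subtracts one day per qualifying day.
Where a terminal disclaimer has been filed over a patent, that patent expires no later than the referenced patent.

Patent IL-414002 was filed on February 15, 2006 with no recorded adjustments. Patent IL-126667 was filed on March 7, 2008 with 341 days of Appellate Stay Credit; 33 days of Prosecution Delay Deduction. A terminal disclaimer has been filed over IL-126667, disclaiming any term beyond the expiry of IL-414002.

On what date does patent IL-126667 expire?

Natural term of IL-126667:
  Base: filing + 20 years → 7 March 2028.
  Appellate Stay Credit: +341 days → 11 February 2029.
  Prosecution Delay Deduction: −33 days → 9 January 2029.
Expiry of referenced patent IL-414002:
  Base: filing + 20 years → 15 February 2026.
Terminal disclaimer: IL-126667 expires on the earlier of 9 January 2029 and 15 February 2026.

February 15, 2026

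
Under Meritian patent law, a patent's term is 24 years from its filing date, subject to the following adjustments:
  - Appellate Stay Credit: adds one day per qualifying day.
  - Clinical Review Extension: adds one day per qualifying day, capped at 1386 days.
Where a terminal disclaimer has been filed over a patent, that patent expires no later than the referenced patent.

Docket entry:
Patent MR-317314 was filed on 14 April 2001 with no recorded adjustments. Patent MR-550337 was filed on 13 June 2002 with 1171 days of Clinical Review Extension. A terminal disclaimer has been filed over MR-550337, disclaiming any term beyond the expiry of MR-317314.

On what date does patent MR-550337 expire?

April 14, 2025

Natural term of MR-550337:
  Base: filing + 24 years → 13 June 2026.
  Clinical Review Extension: 1171 days (within the 1386-day cap) → +1171 days → 27 August 2029.
Expiry of referenced patent MR-317314:
  Base: filing + 24 years → 14 April 2025.
Terminal disclaimer: MR-550337 expires on the earlier of 27 August 2029 and 14 April 2025.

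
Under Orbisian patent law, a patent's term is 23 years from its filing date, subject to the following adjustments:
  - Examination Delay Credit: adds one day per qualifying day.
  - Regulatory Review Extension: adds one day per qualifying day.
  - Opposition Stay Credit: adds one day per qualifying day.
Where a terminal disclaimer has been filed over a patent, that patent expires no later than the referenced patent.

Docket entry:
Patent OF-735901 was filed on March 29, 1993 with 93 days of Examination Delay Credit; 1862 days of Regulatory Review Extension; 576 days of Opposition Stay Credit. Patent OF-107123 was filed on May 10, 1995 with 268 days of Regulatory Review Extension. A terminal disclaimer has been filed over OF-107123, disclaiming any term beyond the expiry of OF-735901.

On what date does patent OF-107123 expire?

February 2, 2019

Natural term of OF-107123:
  Base: filing + 23 years → 10 May 2018.
  Regulatory Review Extension: +268 days → 2 February 2019.
Expiry of referenced patent OF-735901:
  Base: filing + 23 years → 29 March 2016.
  Examination Delay Credit: +93 days → 30 June 2016.
  Regulatory Review Extension: +1862 days → 5 August 2021.
  Opposition Stay Credit: +576 days → 4 March 2023.
Terminal disclaimer: OF-107123 expires on the earlier of 2 February 2019 and 4 March 2023.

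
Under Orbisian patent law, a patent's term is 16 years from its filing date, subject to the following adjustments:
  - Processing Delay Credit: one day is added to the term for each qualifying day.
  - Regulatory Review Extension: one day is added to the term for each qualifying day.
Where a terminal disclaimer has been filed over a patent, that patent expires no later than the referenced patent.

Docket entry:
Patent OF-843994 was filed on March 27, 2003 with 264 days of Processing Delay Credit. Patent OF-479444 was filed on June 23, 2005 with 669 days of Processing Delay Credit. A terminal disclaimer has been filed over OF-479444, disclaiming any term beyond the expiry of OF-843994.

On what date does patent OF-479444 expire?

Natural term of OF-479444:
  Base: filing + 16 years → 23 June 2021.
  Processing Delay Credit: +669 days → 23 April 2023.
Expiry of referenced patent OF-843994:
  Base: filing + 16 years → 27 March 2019.
  Processing Delay Credit: +264 days → 16 December 2019.
Terminal disclaimer: OF-479444 expires on the earlier of 23 April 2023 and 16 December 2019.

2019-12-16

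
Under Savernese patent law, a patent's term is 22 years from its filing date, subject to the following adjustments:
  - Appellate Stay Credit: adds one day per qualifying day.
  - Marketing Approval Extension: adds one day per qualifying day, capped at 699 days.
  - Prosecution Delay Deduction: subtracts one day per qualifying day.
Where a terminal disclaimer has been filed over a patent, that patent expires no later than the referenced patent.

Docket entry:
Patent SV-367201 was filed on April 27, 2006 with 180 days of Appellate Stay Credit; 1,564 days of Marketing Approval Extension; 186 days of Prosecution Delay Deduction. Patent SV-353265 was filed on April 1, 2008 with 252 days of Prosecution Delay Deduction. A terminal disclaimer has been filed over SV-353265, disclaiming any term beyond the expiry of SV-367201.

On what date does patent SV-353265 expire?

2029-07-23

Natural term of SV-353265:
  Base: filing + 22 years → 1 April 2030.
  Prosecution Delay Deduction: −252 days → 23 July 2029.
Expiry of referenced patent SV-367201:
  Base: filing + 22 years → 27 April 2028.
  Appellate Stay Credit: +180 days → 24 October 2028.
  Marketing Approval Extension: 1564 days claimed exceeds the 699-day cap, so +699 days → 23 September 2030.
  Prosecution Delay Deduction: −186 days → 21 March 2030.
Terminal disclaimer: SV-353265 expires on the earlier of 23 July 2029 and 21 March 2030.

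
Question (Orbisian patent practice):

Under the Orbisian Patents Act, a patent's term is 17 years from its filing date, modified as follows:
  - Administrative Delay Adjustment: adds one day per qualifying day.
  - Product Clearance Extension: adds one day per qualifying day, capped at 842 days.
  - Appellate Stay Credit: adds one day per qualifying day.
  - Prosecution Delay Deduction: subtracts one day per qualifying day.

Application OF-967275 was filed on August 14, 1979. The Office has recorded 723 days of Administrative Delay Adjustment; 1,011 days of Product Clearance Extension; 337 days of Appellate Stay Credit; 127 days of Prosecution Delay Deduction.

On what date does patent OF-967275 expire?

Base term: filing date + 17 years → 14 August 1996.
Administrative Delay Adjustment: +723 days → 7 August 1998.
Product Clearance Extension: 1011 days claimed exceeds the 842-day cap, so +842 days → 26 November 2000.
Appellate Stay Credit: +337 days → 29 October 2001.
Prosecution Delay Deduction: −127 days → 24 June 2001.

June 24, 2001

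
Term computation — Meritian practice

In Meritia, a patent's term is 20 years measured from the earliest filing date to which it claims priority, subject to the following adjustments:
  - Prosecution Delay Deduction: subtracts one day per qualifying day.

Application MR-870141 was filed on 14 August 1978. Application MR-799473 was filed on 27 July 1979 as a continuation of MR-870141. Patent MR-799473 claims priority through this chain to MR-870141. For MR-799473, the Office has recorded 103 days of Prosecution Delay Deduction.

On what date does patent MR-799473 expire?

Earliest priority filing: 14 August 1978.
Base term: 14 August 1978 + 20 years → 14 August 1998.
Prosecution Delay Deduction: −103 days → 3 May 1998.

May 3, 1998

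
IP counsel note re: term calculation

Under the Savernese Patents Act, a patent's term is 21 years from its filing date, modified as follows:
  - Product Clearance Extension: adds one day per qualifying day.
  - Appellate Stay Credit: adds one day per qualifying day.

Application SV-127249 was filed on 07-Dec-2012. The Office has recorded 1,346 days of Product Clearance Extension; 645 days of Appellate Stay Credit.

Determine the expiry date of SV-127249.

May 21, 2039

Base term: filing date + 21 years → 7 December 2033.
Product Clearance Extension: +1346 days → 14 August 2037.
Appellate Stay Credit: +645 days → 21 May 2039.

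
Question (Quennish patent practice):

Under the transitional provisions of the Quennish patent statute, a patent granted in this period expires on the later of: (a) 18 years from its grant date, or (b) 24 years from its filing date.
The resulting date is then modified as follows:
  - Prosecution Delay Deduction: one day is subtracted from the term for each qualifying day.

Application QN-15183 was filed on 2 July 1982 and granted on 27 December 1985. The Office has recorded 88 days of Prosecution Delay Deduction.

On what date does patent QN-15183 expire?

2006-04-05

(a) grant + 18 years → 27 December 2003.
(b) filing + 24 years → 2 July 2006.
Later of the two: 2 July 2006.
Prosecution Delay Deduction: −88 days → 5 April 2006.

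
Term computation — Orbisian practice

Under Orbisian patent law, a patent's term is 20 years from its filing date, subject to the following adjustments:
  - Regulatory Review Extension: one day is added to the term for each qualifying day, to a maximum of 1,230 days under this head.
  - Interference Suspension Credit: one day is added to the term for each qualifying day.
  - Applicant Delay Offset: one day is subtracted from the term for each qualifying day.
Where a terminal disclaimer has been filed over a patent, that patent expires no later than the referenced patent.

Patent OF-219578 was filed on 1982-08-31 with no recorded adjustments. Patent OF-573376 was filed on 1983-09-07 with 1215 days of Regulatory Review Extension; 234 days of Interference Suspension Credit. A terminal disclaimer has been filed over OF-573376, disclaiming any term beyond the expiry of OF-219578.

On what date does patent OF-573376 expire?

2002-08-31

Natural term of OF-573376:
  Base: filing + 20 years → 7 September 2003.
  Regulatory Review Extension: 1215 days (within the 1230-day cap) → +1215 days → 4 January 2007.
  Interference Suspension Credit: +234 days → 26 August 2007.
Expiry of referenced patent OF-219578:
  Base: filing + 20 years → 31 August 2002.
Terminal disclaimer: OF-573376 expires on the earlier of 26 August 2007 and 31 August 2002.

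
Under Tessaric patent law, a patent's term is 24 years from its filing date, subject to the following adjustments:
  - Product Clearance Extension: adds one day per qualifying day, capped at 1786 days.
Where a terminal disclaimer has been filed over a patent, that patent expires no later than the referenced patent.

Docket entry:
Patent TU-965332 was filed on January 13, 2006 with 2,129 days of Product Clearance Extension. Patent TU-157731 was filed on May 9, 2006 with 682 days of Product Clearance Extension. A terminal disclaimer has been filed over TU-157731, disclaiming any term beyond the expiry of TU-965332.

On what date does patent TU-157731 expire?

March 21, 2032

Natural term of TU-157731:
  Base: filing + 24 years → 9 May 2030.
  Product Clearance Extension: 682 days (within the 1786-day cap) → +682 days → 21 March 2032.
Expiry of referenced patent TU-965332:
  Base: filing + 24 years → 13 January 2030.
  Product Clearance Extension: 2129 days claimed exceeds the 1786-day cap, so +1786 days → 4 December 2034.
Terminal disclaimer: TU-157731 expires on the earlier of 21 March 2032 and 4 December 2034.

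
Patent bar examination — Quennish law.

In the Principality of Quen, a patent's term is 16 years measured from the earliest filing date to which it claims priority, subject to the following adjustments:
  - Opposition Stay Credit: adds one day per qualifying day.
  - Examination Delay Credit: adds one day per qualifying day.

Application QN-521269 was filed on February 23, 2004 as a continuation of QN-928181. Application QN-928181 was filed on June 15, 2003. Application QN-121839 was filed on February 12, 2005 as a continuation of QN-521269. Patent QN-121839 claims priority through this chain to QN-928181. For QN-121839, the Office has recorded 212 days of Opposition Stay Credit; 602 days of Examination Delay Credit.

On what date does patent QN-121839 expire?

Earliest priority filing: 15 June 2003.
Base term: 15 June 2003 + 16 years → 15 June 2019.
Opposition Stay Credit: +212 days → 13 January 2020.
Examination Delay Credit: +602 days → 6 September 2021.

September 6, 2021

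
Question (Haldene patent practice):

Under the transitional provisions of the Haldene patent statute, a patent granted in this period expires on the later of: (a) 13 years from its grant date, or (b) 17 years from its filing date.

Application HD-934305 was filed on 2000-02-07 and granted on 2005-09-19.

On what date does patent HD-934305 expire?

(a) grant + 13 years → 19 September 2018.
(b) filing + 17 years → 7 February 2017.
Later of the two: 19 September 2018.

2018-09-19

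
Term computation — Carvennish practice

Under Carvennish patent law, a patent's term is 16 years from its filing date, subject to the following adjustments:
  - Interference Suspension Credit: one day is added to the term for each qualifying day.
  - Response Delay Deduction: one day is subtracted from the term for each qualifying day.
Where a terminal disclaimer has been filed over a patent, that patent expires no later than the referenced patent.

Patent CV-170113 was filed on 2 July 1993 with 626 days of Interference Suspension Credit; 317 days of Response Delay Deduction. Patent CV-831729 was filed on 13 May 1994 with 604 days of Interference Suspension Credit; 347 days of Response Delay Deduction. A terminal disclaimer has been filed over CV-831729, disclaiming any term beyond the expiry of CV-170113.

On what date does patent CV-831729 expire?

May 7, 2010

Natural term of CV-831729:
  Base: filing + 16 years → 13 May 2010.
  Interference Suspension Credit: +604 days → 7 January 2012.
  Response Delay Deduction: −347 days → 25 January 2011.
Expiry of referenced patent CV-170113:
  Base: filing + 16 years → 2 July 2009.
  Interference Suspension Credit: +626 days → 20 March 2011.
  Response Delay Deduction: −317 days → 7 May 2010.
Terminal disclaimer: CV-831729 expires on the earlier of 25 January 2011 and 7 May 2010.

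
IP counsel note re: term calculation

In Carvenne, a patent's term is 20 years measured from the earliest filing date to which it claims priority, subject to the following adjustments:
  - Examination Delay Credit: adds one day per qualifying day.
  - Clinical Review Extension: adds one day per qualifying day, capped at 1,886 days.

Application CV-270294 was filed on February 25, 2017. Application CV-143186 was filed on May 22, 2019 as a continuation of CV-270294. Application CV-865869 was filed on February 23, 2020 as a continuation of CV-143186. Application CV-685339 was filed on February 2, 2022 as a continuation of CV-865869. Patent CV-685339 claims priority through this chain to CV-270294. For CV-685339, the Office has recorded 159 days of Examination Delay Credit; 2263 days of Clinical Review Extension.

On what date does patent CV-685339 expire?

Earliest priority filing: 25 February 2017.
Base term: 25 February 2017 + 20 years → 25 February 2037.
Examination Delay Credit: +159 days → 3 August 2037.
Clinical Review Extension: 2263 days claimed exceeds the 1886-day cap, so +1886 days → 2 October 2042.

October 2, 2042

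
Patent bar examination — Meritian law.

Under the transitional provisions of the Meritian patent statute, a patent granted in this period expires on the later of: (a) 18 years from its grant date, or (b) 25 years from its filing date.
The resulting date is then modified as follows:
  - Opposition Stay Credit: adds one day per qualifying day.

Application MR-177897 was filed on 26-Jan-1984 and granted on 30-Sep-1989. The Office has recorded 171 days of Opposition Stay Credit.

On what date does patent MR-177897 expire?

(a) grant + 18 years → 30 September 2007.
(b) filing + 25 years → 26 January 2009.
Later of the two: 26 January 2009.
Opposition Stay Credit: +171 days → 16 July 2009.

July 16, 2009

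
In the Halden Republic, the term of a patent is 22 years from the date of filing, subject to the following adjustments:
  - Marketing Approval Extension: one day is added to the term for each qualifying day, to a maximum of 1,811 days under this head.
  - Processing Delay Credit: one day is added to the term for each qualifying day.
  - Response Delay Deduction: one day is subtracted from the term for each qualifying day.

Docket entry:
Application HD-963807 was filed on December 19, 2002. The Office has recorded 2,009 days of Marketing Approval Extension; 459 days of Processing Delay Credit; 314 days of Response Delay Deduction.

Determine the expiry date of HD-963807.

Base term: filing date + 22 years → 19 December 2024.
Marketing Approval Extension: 2009 days claimed exceeds the 1811-day cap, so +1811 days → 4 December 2029.
Processing Delay Credit: +459 days → 8 March 2031.
Response Delay Deduction: −314 days → 28 April 2030.

April 28, 2030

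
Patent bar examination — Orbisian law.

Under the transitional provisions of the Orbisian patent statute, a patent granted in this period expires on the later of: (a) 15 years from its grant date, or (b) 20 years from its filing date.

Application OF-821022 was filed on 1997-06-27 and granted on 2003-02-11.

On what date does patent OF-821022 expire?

(a) grant + 15 years → 11 February 2018.
(b) filing + 20 years → 27 June 2017.
Later of the two: 11 February 2018.

2018-02-11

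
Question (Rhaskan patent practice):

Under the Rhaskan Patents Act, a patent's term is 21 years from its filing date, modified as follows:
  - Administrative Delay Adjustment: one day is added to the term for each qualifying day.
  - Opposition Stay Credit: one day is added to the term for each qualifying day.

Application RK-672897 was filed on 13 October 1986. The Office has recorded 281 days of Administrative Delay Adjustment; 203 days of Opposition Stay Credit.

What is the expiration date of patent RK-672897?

Base term: filing date + 21 years → 13 October 2007.
Administrative Delay Adjustment: +281 days → 20 July 2008.
Opposition Stay Credit: +203 days → 8 February 2009.

2009-02-08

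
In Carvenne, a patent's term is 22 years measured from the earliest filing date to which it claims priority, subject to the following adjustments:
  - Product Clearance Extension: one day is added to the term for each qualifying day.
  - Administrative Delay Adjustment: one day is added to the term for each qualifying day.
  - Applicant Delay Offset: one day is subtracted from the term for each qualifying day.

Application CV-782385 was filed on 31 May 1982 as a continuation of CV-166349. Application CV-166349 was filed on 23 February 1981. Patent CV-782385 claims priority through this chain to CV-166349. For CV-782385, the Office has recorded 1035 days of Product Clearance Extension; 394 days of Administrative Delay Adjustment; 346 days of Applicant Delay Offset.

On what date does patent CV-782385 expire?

February 10, 2006

Earliest priority filing: 23 February 1981.
Base term: 23 February 1981 + 22 years → 23 February 2003.
Product Clearance Extension: +1035 days → 24 December 2005.
Administrative Delay Adjustment: +394 days → 22 January 2007.
Applicant Delay Offset: −346 days → 10 February 2006.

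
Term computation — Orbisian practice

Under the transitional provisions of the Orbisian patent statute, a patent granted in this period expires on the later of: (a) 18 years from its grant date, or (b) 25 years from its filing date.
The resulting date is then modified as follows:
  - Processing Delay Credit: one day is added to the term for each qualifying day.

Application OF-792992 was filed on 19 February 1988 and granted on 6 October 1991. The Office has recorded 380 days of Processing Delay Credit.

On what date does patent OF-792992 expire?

March 6, 2014

(a) grant + 18 years → 6 October 2009.
(b) filing + 25 years → 19 February 2013.
Later of the two: 19 February 2013.
Processing Delay Credit: +380 days → 6 March 2014.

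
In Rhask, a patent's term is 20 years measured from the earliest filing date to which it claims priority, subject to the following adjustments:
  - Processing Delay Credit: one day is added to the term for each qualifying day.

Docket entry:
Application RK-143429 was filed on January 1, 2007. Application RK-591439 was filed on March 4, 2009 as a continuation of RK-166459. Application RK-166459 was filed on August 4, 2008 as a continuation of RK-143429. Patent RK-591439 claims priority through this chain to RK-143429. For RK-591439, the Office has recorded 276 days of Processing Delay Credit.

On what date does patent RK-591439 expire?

Earliest priority filing: 1 January 2007.
Base term: 1 January 2007 + 20 years → 1 January 2027.
Processing Delay Credit: +276 days → 4 October 2027.

2027-10-04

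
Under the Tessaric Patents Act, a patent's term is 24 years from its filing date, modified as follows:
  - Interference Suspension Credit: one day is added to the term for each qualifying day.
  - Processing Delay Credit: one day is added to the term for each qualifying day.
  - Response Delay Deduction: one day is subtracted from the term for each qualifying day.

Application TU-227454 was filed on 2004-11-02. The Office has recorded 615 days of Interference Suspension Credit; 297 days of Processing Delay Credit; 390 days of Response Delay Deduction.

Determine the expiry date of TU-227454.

2030-04-08

Base term: filing date + 24 years → 2 November 2028.
Interference Suspension Credit: +615 days → 10 July 2030.
Processing Delay Credit: +297 days → 3 May 2031.
Response Delay Deduction: −390 days → 8 April 2030.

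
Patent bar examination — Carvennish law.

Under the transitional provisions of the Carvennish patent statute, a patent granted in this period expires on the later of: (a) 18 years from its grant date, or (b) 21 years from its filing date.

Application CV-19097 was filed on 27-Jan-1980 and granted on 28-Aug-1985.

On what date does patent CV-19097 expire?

August 28, 2003

(a) grant + 18 years → 28 August 2003.
(b) filing + 21 years → 27 January 2001.
Later of the two: 28 August 2003.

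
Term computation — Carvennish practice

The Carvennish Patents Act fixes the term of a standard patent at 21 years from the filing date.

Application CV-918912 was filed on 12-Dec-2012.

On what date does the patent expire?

2033-12-12

Filing date + 21 years → 12 December 2033.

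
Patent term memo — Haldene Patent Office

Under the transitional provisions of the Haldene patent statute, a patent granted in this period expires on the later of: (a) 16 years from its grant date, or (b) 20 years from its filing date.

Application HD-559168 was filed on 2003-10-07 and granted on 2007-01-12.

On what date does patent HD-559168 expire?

(a) grant + 16 years → 12 January 2023.
(b) filing + 20 years → 7 October 2023.
Later of the two: 7 October 2023.

2023-10-07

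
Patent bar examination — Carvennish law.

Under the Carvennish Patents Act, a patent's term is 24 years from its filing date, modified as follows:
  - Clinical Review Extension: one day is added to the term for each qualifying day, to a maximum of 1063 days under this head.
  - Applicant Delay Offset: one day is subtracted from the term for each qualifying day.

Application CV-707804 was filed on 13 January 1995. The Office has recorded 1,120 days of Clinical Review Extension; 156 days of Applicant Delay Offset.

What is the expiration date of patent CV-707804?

2021-07-08

Base term: filing date + 24 years → 13 January 2019.
Clinical Review Extension: 1120 days claimed exceeds the 1063-day cap, so +1063 days → 11 December 2021.
Applicant Delay Offset: −156 days → 8 July 2021.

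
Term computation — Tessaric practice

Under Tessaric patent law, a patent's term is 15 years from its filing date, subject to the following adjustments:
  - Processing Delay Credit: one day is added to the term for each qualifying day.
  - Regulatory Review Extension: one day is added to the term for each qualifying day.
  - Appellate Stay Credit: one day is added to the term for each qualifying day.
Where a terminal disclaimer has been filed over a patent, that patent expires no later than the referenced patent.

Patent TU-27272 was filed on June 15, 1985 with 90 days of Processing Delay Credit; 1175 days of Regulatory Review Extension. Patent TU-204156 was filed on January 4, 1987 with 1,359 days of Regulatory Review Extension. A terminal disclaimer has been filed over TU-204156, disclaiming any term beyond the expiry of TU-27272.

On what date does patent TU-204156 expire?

2003-12-02

Natural term of TU-204156:
  Base: filing + 15 years → 4 January 2002.
  Regulatory Review Extension: +1359 days → 24 September 2005.
Expiry of referenced patent TU-27272:
  Base: filing + 15 years → 15 June 2000.
  Processing Delay Credit: +90 days → 13 September 2000.
  Regulatory Review Extension: +1175 days → 2 December 2003.
Terminal disclaimer: TU-204156 expires on the earlier of 24 September 2005 and 2 December 2003.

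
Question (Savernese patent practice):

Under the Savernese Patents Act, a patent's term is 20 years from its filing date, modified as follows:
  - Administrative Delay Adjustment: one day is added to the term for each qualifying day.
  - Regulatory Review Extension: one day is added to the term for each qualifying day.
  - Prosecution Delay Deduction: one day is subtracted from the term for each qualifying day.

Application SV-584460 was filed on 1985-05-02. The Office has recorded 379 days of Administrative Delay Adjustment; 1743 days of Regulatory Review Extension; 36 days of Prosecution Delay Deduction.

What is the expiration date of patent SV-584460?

Base term: filing date + 20 years → 2 May 2005.
Administrative Delay Adjustment: +379 days → 16 May 2006.
Regulatory Review Extension: +1743 days → 22 February 2011.
Prosecution Delay Deduction: −36 days → 17 January 2011.

January 17, 2011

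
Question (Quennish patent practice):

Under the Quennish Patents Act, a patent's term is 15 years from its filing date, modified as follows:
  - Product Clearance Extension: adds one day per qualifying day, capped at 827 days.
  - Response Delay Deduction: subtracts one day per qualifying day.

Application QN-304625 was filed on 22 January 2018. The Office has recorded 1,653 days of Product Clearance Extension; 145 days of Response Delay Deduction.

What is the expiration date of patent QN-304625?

December 5, 2034

Base term: filing date + 15 years → 22 January 2033.
Product Clearance Extension: 1653 days claimed exceeds the 827-day cap, so +827 days → 29 April 2035.
Response Delay Deduction: −145 days → 5 December 2034.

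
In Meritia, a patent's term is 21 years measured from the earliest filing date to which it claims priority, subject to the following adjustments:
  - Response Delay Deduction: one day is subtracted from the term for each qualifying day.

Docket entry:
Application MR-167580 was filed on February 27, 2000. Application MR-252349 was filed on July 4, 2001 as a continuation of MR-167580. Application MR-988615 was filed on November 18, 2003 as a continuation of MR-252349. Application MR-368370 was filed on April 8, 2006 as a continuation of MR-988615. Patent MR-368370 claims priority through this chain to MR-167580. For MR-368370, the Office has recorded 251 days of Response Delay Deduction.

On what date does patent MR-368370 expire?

Earliest priority filing: 27 February 2000.
Base term: 27 February 2000 + 21 years → 27 February 2021.
Response Delay Deduction: −251 days → 21 June 2020.

2020-06-21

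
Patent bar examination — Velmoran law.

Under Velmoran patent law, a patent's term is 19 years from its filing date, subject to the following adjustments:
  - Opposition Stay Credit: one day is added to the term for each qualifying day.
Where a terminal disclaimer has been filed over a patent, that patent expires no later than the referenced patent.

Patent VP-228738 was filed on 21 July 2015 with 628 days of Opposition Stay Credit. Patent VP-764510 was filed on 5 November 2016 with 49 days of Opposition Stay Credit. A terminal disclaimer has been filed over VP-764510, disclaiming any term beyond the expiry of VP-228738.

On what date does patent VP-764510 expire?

2035-12-24

Natural term of VP-764510:
  Base: filing + 19 years → 5 November 2035.
  Opposition Stay Credit: +49 days → 24 December 2035.
Expiry of referenced patent VP-228738:
  Base: filing + 19 years → 21 July 2034.
  Opposition Stay Credit: +628 days → 9 April 2036.
Terminal disclaimer: VP-764510 expires on the earlier of 24 December 2035 and 9 April 2036.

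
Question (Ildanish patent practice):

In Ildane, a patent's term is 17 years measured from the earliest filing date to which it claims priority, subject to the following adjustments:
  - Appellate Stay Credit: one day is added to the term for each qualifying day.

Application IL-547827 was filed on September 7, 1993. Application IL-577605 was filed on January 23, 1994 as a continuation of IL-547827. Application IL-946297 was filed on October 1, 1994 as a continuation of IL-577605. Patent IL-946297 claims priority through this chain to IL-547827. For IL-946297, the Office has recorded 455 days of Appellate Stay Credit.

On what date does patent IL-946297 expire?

Earliest priority filing: 7 September 1993.
Base term: 7 September 1993 + 17 years → 7 September 2010.
Appellate Stay Credit: +455 days → 6 December 2011.

December 6, 2011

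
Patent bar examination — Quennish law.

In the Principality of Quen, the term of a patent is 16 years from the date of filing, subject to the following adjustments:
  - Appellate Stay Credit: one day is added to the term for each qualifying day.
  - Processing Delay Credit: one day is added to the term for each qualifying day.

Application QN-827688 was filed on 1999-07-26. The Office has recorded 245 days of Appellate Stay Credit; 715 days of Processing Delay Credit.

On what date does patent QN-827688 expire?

March 12, 2018

Base term: filing date + 16 years → 26 July 2015.
Appellate Stay Credit: +245 days → 27 March 2016.
Processing Delay Credit: +715 days → 12 March 2018.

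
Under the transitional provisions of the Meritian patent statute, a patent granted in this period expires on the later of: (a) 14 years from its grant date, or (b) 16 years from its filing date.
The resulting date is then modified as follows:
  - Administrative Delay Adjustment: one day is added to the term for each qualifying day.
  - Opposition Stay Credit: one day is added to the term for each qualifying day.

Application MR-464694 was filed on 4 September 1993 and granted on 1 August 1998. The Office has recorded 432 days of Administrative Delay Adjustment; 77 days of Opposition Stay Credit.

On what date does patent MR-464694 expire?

(a) grant + 14 years → 1 August 2012.
(b) filing + 16 years → 4 September 2009.
Later of the two: 1 August 2012.
Administrative Delay Adjustment: +432 days → 7 October 2013.
Opposition Stay Credit: +77 days → 23 December 2013.

December 23, 2013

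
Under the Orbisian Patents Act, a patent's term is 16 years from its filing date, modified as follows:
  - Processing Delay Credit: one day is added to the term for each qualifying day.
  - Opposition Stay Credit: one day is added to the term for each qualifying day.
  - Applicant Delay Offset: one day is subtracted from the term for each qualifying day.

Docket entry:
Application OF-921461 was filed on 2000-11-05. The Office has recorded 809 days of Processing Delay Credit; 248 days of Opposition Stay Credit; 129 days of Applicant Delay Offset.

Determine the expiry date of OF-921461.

2019-05-22

Base term: filing date + 16 years → 5 November 2016.
Processing Delay Credit: +809 days → 23 January 2019.
Opposition Stay Credit: +248 days → 28 September 2019.
Applicant Delay Offset: −129 days → 22 May 2019.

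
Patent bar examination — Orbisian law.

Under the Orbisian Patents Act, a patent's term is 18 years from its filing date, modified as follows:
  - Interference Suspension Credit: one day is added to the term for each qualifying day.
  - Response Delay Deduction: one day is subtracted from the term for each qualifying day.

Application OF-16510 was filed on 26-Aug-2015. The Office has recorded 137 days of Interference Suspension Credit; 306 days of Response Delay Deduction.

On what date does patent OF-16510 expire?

Base term: filing date + 18 years → 26 August 2033.
Interference Suspension Credit: +137 days → 10 January 2034.
Response Delay Deduction: −306 days → 10 March 2033.

2033-03-10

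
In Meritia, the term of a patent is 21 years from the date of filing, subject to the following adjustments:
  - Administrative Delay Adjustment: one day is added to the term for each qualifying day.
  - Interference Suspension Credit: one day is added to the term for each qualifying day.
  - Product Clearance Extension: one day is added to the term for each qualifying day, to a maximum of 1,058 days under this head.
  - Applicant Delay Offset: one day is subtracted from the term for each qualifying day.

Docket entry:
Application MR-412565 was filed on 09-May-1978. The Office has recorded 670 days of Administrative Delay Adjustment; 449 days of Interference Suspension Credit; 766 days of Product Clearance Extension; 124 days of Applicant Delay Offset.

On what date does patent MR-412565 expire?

Base term: filing date + 21 years → 9 May 1999.
Administrative Delay Adjustment: +670 days → 9 March 2001.
Interference Suspension Credit: +449 days → 1 June 2002.
Product Clearance Extension: 766 days (within the 1058-day cap) → +766 days → 6 July 2004.
Applicant Delay Offset: −124 days → 4 March 2004.

March 4, 2004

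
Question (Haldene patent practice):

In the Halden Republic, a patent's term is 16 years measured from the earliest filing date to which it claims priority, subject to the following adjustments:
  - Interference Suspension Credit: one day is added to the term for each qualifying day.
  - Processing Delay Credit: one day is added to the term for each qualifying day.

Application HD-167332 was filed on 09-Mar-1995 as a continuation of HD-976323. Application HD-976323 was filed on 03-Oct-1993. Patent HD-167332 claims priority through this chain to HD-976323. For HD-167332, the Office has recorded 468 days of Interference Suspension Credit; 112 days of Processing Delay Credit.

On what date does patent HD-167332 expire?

Earliest priority filing: 3 October 1993.
Base term: 3 October 1993 + 16 years → 3 October 2009.
Interference Suspension Credit: +468 days → 14 January 2011.
Processing Delay Credit: +112 days → 6 May 2011.

May 6, 2011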